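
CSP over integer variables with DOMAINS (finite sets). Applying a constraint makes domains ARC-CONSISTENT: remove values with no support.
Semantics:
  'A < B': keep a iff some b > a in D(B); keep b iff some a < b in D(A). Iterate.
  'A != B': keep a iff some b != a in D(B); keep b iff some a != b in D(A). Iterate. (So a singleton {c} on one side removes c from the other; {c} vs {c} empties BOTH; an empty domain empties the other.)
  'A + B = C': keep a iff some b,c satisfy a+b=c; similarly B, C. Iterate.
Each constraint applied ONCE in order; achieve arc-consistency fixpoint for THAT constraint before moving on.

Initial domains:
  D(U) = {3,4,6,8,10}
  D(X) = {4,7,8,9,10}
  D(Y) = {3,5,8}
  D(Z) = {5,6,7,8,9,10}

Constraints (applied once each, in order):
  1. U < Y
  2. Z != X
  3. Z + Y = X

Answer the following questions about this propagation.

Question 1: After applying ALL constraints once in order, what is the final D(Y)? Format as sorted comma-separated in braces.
Constraint 1 (U < Y) on D(U)={3,4,6,8,10} D(Y)={3,5,8}: U {3,4,6,8,10}->{3,4,6}; Y {3,5,8}->{5,8}
Constraint 2 (Z != X) on D(Z)={5,6,7,8,9,10} D(X)={4,7,8,9,10}: no change
Constraint 3 (Z + Y = X) on D(Z)={5,6,7,8,9,10} D(Y)={5,8} D(X)={4,7,8,9,10}: Z {5,6,7,8,9,10}->{5}; Y {5,8}->{5}; X {4,7,8,9,10}->{10}
So after all 3 constraints: D(Y) = {5}

Answer: {5}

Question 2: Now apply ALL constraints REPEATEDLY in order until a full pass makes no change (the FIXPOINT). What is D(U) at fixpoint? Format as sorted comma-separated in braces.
Answer: {3,4}

Derivation:
pass 0 (initial): D(U)={3,4,6,8,10}
pass 1: U {3,4,6,8,10}->{3,4,6}; X {4,7,8,9,10}->{10}; Y {3,5,8}->{5}; Z {5,6,7,8,9,10}->{5}
pass 2: U {3,4,6}->{3,4}
pass 3: no change
Fixpoint after 3 passes: D(U) = {3,4}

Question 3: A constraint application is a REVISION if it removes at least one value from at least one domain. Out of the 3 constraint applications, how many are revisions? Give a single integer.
Answer: 2

Derivation:
Constraint 1 (U < Y) on D(U)={3,4,6,8,10} D(Y)={3,5,8}: U {3,4,6,8,10}->{3,4,6}; Y {3,5,8}->{5,8} => REVISION
Constraint 2 (Z != X) on D(Z)={5,6,7,8,9,10} D(X)={4,7,8,9,10}: no change => not a revision
Constraint 3 (Z + Y = X) on D(Z)={5,6,7,8,9,10} D(Y)={5,8} D(X)={4,7,8,9,10}: Z {5,6,7,8,9,10}->{5}; Y {5,8}->{5}; X {4,7,8,9,10}->{10} => REVISION
Total revisions = 2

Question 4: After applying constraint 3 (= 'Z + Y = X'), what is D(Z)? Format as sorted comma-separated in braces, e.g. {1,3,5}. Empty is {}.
Constraint 1 (U < Y) on D(U)={3,4,6,8,10} D(Y)={3,5,8}: U {3,4,6,8,10}->{3,4,6}; Y {3,5,8}->{5,8}
Constraint 2 (Z != X) on D(Z)={5,6,7,8,9,10} D(X)={4,7,8,9,10}: no change
Constraint 3 (Z + Y = X) on D(Z)={5,6,7,8,9,10} D(Y)={5,8} D(X)={4,7,8,9,10}: Z {5,6,7,8,9,10}->{5}; Y {5,8}->{5}; X {4,7,8,9,10}->{10}
So after constraint 3: D(Z) = {5}

Answer: {5}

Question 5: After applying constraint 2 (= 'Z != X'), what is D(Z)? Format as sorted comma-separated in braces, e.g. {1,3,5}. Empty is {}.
Constraint 1 (U < Y) on D(U)={3,4,6,8,10} D(Y)={3,5,8}: U {3,4,6,8,10}->{3,4,6}; Y {3,5,8}->{5,8}
Constraint 2 (Z != X) on D(Z)={5,6,7,8,9,10} D(X)={4,7,8,9,10}: no change
So after constraint 2: D(Z) = {5,6,7,8,9,10}

Answer: {5,6,7,8,9,10}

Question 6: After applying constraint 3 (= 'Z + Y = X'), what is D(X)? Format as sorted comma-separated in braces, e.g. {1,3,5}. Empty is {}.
Constraint 1 (U < Y) on D(U)={3,4,6,8,10} D(Y)={3,5,8}: U {3,4,6,8,10}->{3,4,6}; Y {3,5,8}->{5,8}
Constraint 2 (Z != X) on D(Z)={5,6,7,8,9,10} D(X)={4,7,8,9,10}: no change
Constraint 3 (Z + Y = X) on D(Z)={5,6,7,8,9,10} D(Y)={5,8} D(X)={4,7,8,9,10}: Z {5,6,7,8,9,10}->{5}; Y {5,8}->{5}; X {4,7,8,9,10}->{10}
So after constraint 3: D(X) = {10}

Answer: {10}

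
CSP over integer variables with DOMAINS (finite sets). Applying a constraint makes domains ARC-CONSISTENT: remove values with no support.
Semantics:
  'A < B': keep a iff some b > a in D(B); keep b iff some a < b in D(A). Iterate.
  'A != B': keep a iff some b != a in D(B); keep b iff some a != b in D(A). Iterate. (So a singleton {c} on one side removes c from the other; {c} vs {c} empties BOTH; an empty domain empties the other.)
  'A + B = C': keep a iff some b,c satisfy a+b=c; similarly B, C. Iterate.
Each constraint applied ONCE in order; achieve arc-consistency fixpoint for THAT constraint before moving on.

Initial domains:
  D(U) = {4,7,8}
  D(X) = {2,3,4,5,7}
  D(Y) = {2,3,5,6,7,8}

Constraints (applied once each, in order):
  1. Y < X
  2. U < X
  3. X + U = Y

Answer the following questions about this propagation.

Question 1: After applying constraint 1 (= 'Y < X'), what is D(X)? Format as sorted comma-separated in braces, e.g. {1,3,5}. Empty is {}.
Constraint 1 (Y < X) on D(Y)={2,3,5,6,7,8} D(X)={2,3,4,5,7}: Y {2,3,5,6,7,8}->{2,3,5,6}; X {2,3,4,5,7}->{3,4,5,7}
So after constraint 1: D(X) = {3,4,5,7}

Answer: {3,4,5,7}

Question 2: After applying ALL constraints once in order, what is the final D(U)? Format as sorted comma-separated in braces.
Constraint 1 (Y < X) on D(Y)={2,3,5,6,7,8} D(X)={2,3,4,5,7}: Y {2,3,5,6,7,8}->{2,3,5,6}; X {2,3,4,5,7}->{3,4,5,7}
Constraint 2 (U < X) on D(U)={4,7,8} D(X)={3,4,5,7}: U {4,7,8}->{4}; X {3,4,5,7}->{5,7}
Constraint 3 (X + U = Y) on D(X)={5,7} D(U)={4} D(Y)={2,3,5,6}: X {5,7}->{}; U {4}->{}; Y {2,3,5,6}->{}
So after all 3 constraints: D(U) = {}

Answer: {}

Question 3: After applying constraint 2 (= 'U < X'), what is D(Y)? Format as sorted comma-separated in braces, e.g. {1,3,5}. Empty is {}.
Constraint 1 (Y < X) on D(Y)={2,3,5,6,7,8} D(X)={2,3,4,5,7}: Y {2,3,5,6,7,8}->{2,3,5,6}; X {2,3,4,5,7}->{3,4,5,7}
Constraint 2 (U < X) on D(U)={4,7,8} D(X)={3,4,5,7}: U {4,7,8}->{4}; X {3,4,5,7}->{5,7}
So after constraint 2: D(Y) = {2,3,5,6}

Answer: {2,3,5,6}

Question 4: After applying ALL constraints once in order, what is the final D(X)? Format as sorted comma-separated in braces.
Constraint 1 (Y < X) on D(Y)={2,3,5,6,7,8} D(X)={2,3,4,5,7}: Y {2,3,5,6,7,8}->{2,3,5,6}; X {2,3,4,5,7}->{3,4,5,7}
Constraint 2 (U < X) on D(U)={4,7,8} D(X)={3,4,5,7}: U {4,7,8}->{4}; X {3,4,5,7}->{5,7}
Constraint 3 (X + U = Y) on D(X)={5,7} D(U)={4} D(Y)={2,3,5,6}: X {5,7}->{}; U {4}->{}; Y {2,3,5,6}->{}
So after all 3 constraints: D(X) = {}

Answer: {}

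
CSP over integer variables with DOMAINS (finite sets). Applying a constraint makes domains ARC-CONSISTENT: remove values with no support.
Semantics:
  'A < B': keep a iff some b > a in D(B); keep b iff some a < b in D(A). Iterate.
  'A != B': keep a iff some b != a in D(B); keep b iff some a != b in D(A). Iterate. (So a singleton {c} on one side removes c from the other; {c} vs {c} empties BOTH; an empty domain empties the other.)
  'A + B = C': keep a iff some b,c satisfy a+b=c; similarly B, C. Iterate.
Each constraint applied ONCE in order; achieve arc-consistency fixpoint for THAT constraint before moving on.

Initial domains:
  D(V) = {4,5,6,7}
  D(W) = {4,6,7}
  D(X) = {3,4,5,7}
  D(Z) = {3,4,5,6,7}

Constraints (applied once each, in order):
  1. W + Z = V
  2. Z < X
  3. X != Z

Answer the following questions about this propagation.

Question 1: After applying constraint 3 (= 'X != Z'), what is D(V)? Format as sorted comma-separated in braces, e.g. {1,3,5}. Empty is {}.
Constraint 1 (W + Z = V) on D(W)={4,6,7} D(Z)={3,4,5,6,7} D(V)={4,5,6,7}: W {4,6,7}->{4}; Z {3,4,5,6,7}->{3}; V {4,5,6,7}->{7}
Constraint 2 (Z < X) on D(Z)={3} D(X)={3,4,5,7}: X {3,4,5,7}->{4,5,7}
Constraint 3 (X != Z) on D(X)={4,5,7} D(Z)={3}: no change
So after constraint 3: D(V) = {7}

Answer: {7}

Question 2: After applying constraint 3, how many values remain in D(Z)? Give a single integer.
Answer: 1

Derivation:
Constraint 1 (W + Z = V) on D(W)={4,6,7} D(Z)={3,4,5,6,7} D(V)={4,5,6,7}: W {4,6,7}->{4}; Z {3,4,5,6,7}->{3}; V {4,5,6,7}->{7}
Constraint 2 (Z < X) on D(Z)={3} D(X)={3,4,5,7}: X {3,4,5,7}->{4,5,7}
Constraint 3 (X != Z) on D(X)={4,5,7} D(Z)={3}: no change
So after constraint 3: D(Z)={3}, size = 1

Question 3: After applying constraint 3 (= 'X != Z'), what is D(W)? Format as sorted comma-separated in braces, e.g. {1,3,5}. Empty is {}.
Constraint 1 (W + Z = V) on D(W)={4,6,7} D(Z)={3,4,5,6,7} D(V)={4,5,6,7}: W {4,6,7}->{4}; Z {3,4,5,6,7}->{3}; V {4,5,6,7}->{7}
Constraint 2 (Z < X) on D(Z)={3} D(X)={3,4,5,7}: X {3,4,5,7}->{4,5,7}
Constraint 3 (X != Z) on D(X)={4,5,7} D(Z)={3}: no change
So after constraint 3: D(W) = {4}

Answer: {4}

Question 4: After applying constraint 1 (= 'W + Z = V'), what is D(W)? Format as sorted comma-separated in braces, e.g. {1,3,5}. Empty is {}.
Constraint 1 (W + Z = V) on D(W)={4,6,7} D(Z)={3,4,5,6,7} D(V)={4,5,6,7}: W {4,6,7}->{4}; Z {3,4,5,6,7}->{3}; V {4,5,6,7}->{7}
So after constraint 1: D(W) = {4}

Answer: {4}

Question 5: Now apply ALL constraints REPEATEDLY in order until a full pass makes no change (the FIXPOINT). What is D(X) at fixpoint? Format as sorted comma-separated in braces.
pass 0 (initial): D(X)={3,4,5,7}
pass 1: V {4,5,6,7}->{7}; W {4,6,7}->{4}; X {3,4,5,7}->{4,5,7}; Z {3,4,5,6,7}->{3}
pass 2: no change
Fixpoint after 2 passes: D(X) = {4,5,7}

Answer: {4,5,7}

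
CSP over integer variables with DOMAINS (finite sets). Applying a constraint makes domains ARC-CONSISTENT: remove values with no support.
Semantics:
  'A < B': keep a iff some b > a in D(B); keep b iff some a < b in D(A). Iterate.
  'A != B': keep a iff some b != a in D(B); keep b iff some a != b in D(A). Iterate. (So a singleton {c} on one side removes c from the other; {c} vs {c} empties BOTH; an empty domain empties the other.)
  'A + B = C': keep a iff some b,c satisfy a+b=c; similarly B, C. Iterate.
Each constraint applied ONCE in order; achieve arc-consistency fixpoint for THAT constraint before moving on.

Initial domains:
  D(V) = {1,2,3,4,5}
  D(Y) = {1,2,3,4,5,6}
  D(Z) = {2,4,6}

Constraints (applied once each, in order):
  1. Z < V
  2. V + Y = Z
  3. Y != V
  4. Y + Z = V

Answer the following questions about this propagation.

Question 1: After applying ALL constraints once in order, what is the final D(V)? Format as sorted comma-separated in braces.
Answer: {}

Derivation:
Constraint 1 (Z < V) on D(Z)={2,4,6} D(V)={1,2,3,4,5}: Z {2,4,6}->{2,4}; V {1,2,3,4,5}->{3,4,5}
Constraint 2 (V + Y = Z) on D(V)={3,4,5} D(Y)={1,2,3,4,5,6} D(Z)={2,4}: V {3,4,5}->{3}; Y {1,2,3,4,5,6}->{1}; Z {2,4}->{4}
Constraint 3 (Y != V) on D(Y)={1} D(V)={3}: no change
Constraint 4 (Y + Z = V) on D(Y)={1} D(Z)={4} D(V)={3}: Y {1}->{}; Z {4}->{}; V {3}->{}
So after all 4 constraints: D(V) = {}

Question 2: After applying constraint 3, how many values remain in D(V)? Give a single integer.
Answer: 1

Derivation:
Constraint 1 (Z < V) on D(Z)={2,4,6} D(V)={1,2,3,4,5}: Z {2,4,6}->{2,4}; V {1,2,3,4,5}->{3,4,5}
Constraint 2 (V + Y = Z) on D(V)={3,4,5} D(Y)={1,2,3,4,5,6} D(Z)={2,4}: V {3,4,5}->{3}; Y {1,2,3,4,5,6}->{1}; Z {2,4}->{4}
Constraint 3 (Y != V) on D(Y)={1} D(V)={3}: no change
So after constraint 3: D(V)={3}, size = 1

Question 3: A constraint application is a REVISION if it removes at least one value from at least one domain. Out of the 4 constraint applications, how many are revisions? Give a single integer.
Answer: 3

Derivation:
Constraint 1 (Z < V) on D(Z)={2,4,6} D(V)={1,2,3,4,5}: Z {2,4,6}->{2,4}; V {1,2,3,4,5}->{3,4,5} => REVISION
Constraint 2 (V + Y = Z) on D(V)={3,4,5} D(Y)={1,2,3,4,5,6} D(Z)={2,4}: V {3,4,5}->{3}; Y {1,2,3,4,5,6}->{1}; Z {2,4}->{4} => REVISION
Constraint 3 (Y != V) on D(Y)={1} D(V)={3}: no change => not a revision
Constraint 4 (Y + Z = V) on D(Y)={1} D(Z)={4} D(V)={3}: Y {1}->{}; Z {4}->{}; V {3}->{} => REVISION
Total revisions = 3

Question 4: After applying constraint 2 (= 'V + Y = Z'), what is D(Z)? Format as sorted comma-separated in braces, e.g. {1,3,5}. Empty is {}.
Answer: {4}

Derivation:
Constraint 1 (Z < V) on D(Z)={2,4,6} D(V)={1,2,3,4,5}: Z {2,4,6}->{2,4}; V {1,2,3,4,5}->{3,4,5}
Constraint 2 (V + Y = Z) on D(V)={3,4,5} D(Y)={1,2,3,4,5,6} D(Z)={2,4}: V {3,4,5}->{3}; Y {1,2,3,4,5,6}->{1}; Z {2,4}->{4}
So after constraint 2: D(Z) = {4}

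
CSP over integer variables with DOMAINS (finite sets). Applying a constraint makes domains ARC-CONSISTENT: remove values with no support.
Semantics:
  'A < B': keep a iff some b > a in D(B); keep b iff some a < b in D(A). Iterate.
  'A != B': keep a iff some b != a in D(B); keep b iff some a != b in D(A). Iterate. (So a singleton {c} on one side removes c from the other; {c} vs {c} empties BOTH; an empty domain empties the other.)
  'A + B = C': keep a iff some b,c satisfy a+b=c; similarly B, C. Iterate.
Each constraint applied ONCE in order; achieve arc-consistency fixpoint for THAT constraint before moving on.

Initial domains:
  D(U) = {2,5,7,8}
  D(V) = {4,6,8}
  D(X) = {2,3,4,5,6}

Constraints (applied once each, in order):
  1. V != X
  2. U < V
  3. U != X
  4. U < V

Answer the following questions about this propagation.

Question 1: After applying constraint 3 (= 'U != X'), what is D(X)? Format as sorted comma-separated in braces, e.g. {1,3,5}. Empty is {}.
Constraint 1 (V != X) on D(V)={4,6,8} D(X)={2,3,4,5,6}: no change
Constraint 2 (U < V) on D(U)={2,5,7,8} D(V)={4,6,8}: U {2,5,7,8}->{2,5,7}
Constraint 3 (U != X) on D(U)={2,5,7} D(X)={2,3,4,5,6}: no change
So after constraint 3: D(X) = {2,3,4,5,6}

Answer: {2,3,4,5,6}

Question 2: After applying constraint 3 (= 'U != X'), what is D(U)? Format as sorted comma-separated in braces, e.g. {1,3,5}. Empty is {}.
Answer: {2,5,7}

Derivation:
Constraint 1 (V != X) on D(V)={4,6,8} D(X)={2,3,4,5,6}: no change
Constraint 2 (U < V) on D(U)={2,5,7,8} D(V)={4,6,8}: U {2,5,7,8}->{2,5,7}
Constraint 3 (U != X) on D(U)={2,5,7} D(X)={2,3,4,5,6}: no change
So after constraint 3: D(U) = {2,5,7}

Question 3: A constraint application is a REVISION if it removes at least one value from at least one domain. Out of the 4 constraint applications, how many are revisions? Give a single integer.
Answer: 1

Derivation:
Constraint 1 (V != X) on D(V)={4,6,8} D(X)={2,3,4,5,6}: no change => not a revision
Constraint 2 (U < V) on D(U)={2,5,7,8} D(V)={4,6,8}: U {2,5,7,8}->{2,5,7} => REVISION
Constraint 3 (U != X) on D(U)={2,5,7} D(X)={2,3,4,5,6}: no change => not a revision
Constraint 4 (U < V) on D(U)={2,5,7} D(V)={4,6,8}: no change => not a revision
Total revisions = 1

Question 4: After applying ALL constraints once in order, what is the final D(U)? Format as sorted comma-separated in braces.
Constraint 1 (V != X) on D(V)={4,6,8} D(X)={2,3,4,5,6}: no change
Constraint 2 (U < V) on D(U)={2,5,7,8} D(V)={4,6,8}: U {2,5,7,8}->{2,5,7}
Constraint 3 (U != X) on D(U)={2,5,7} D(X)={2,3,4,5,6}: no change
Constraint 4 (U < V) on D(U)={2,5,7} D(V)={4,6,8}: no change
So after all 4 constraints: D(U) = {2,5,7}

Answer: {2,5,7}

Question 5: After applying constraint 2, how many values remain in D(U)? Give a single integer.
Constraint 1 (V != X) on D(V)={4,6,8} D(X)={2,3,4,5,6}: no change
Constraint 2 (U < V) on D(U)={2,5,7,8} D(V)={4,6,8}: U {2,5,7,8}->{2,5,7}
So after constraint 2: D(U)={2,5,7}, size = 3

Answer: 3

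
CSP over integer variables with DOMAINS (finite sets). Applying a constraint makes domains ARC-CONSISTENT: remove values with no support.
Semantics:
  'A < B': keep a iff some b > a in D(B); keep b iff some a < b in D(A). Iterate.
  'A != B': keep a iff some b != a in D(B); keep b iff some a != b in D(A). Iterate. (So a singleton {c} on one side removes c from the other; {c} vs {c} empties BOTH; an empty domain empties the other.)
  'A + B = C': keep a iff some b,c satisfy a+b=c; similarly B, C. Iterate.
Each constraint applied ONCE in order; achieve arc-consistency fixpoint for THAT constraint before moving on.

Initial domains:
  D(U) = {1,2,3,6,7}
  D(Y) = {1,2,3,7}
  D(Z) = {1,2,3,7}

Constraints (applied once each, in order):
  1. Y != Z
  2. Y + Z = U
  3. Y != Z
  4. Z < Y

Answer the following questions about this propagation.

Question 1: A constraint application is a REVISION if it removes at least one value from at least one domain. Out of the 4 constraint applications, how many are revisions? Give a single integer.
Constraint 1 (Y != Z) on D(Y)={1,2,3,7} D(Z)={1,2,3,7}: no change => not a revision
Constraint 2 (Y + Z = U) on D(Y)={1,2,3,7} D(Z)={1,2,3,7} D(U)={1,2,3,6,7}: Y {1,2,3,7}->{1,2,3}; Z {1,2,3,7}->{1,2,3}; U {1,2,3,6,7}->{2,3,6} => REVISION
Constraint 3 (Y != Z) on D(Y)={1,2,3} D(Z)={1,2,3}: no change => not a revision
Constraint 4 (Z < Y) on D(Z)={1,2,3} D(Y)={1,2,3}: Z {1,2,3}->{1,2}; Y {1,2,3}->{2,3} => REVISION
Total revisions = 2

Answer: 2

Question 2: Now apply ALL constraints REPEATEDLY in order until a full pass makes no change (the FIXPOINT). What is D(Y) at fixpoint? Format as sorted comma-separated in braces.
Answer: {2}

Derivation:
pass 0 (initial): D(Y)={1,2,3,7}
pass 1: U {1,2,3,6,7}->{2,3,6}; Y {1,2,3,7}->{2,3}; Z {1,2,3,7}->{1,2}
pass 2: U {2,3,6}->{3}; Y {2,3}->{2}; Z {1,2}->{1}
pass 3: no change
Fixpoint after 3 passes: D(Y) = {2}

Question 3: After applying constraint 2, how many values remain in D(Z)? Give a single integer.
Constraint 1 (Y != Z) on D(Y)={1,2,3,7} D(Z)={1,2,3,7}: no change
Constraint 2 (Y + Z = U) on D(Y)={1,2,3,7} D(Z)={1,2,3,7} D(U)={1,2,3,6,7}: Y {1,2,3,7}->{1,2,3}; Z {1,2,3,7}->{1,2,3}; U {1,2,3,6,7}->{2,3,6}
So after constraint 2: D(Z)={1,2,3}, size = 3

Answer: 3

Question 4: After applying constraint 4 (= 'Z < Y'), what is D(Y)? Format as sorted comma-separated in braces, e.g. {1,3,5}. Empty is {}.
Constraint 1 (Y != Z) on D(Y)={1,2,3,7} D(Z)={1,2,3,7}: no change
Constraint 2 (Y + Z = U) on D(Y)={1,2,3,7} D(Z)={1,2,3,7} D(U)={1,2,3,6,7}: Y {1,2,3,7}->{1,2,3}; Z {1,2,3,7}->{1,2,3}; U {1,2,3,6,7}->{2,3,6}
Constraint 3 (Y != Z) on D(Y)={1,2,3} D(Z)={1,2,3}: no change
Constraint 4 (Z < Y) on D(Z)={1,2,3} D(Y)={1,2,3}: Z {1,2,3}->{1,2}; Y {1,2,3}->{2,3}
So after constraint 4: D(Y) = {2,3}

Answer: {2,3}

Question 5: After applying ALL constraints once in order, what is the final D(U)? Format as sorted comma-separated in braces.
Answer: {2,3,6}

Derivation:
Constraint 1 (Y != Z) on D(Y)={1,2,3,7} D(Z)={1,2,3,7}: no change
Constraint 2 (Y + Z = U) on D(Y)={1,2,3,7} D(Z)={1,2,3,7} D(U)={1,2,3,6,7}: Y {1,2,3,7}->{1,2,3}; Z {1,2,3,7}->{1,2,3}; U {1,2,3,6,7}->{2,3,6}
Constraint 3 (Y != Z) on D(Y)={1,2,3} D(Z)={1,2,3}: no change
Constraint 4 (Z < Y) on D(Z)={1,2,3} D(Y)={1,2,3}: Z {1,2,3}->{1,2}; Y {1,2,3}->{2,3}
So after all 4 constraints: D(U) = {2,3,6}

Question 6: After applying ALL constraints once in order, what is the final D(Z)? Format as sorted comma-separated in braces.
Constraint 1 (Y != Z) on D(Y)={1,2,3,7} D(Z)={1,2,3,7}: no change
Constraint 2 (Y + Z = U) on D(Y)={1,2,3,7} D(Z)={1,2,3,7} D(U)={1,2,3,6,7}: Y {1,2,3,7}->{1,2,3}; Z {1,2,3,7}->{1,2,3}; U {1,2,3,6,7}->{2,3,6}
Constraint 3 (Y != Z) on D(Y)={1,2,3} D(Z)={1,2,3}: no change
Constraint 4 (Z < Y) on D(Z)={1,2,3} D(Y)={1,2,3}: Z {1,2,3}->{1,2}; Y {1,2,3}->{2,3}
So after all 4 constraints: D(Z) = {1,2}

Answer: {1,2}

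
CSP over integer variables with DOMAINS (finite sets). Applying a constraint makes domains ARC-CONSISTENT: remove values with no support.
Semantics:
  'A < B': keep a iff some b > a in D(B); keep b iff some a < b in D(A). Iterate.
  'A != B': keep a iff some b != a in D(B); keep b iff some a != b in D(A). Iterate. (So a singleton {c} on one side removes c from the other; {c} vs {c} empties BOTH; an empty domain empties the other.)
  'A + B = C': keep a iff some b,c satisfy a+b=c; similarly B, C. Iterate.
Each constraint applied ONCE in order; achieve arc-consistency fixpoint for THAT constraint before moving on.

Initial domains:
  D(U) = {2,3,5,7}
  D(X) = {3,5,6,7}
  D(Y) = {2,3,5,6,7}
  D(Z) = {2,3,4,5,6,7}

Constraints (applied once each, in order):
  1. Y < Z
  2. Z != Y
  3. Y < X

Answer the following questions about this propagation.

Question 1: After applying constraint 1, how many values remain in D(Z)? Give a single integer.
Constraint 1 (Y < Z) on D(Y)={2,3,5,6,7} D(Z)={2,3,4,5,6,7}: Y {2,3,5,6,7}->{2,3,5,6}; Z {2,3,4,5,6,7}->{3,4,5,6,7}
So after constraint 1: D(Z)={3,4,5,6,7}, size = 5

Answer: 5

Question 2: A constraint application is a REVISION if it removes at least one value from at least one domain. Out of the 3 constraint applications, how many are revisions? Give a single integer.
Answer: 1

Derivation:
Constraint 1 (Y < Z) on D(Y)={2,3,5,6,7} D(Z)={2,3,4,5,6,7}: Y {2,3,5,6,7}->{2,3,5,6}; Z {2,3,4,5,6,7}->{3,4,5,6,7} => REVISION
Constraint 2 (Z != Y) on D(Z)={3,4,5,6,7} D(Y)={2,3,5,6}: no change => not a revision
Constraint 3 (Y < X) on D(Y)={2,3,5,6} D(X)={3,5,6,7}: no change => not a revision
Total revisions = 1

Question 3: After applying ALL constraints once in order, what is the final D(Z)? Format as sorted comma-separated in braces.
Answer: {3,4,5,6,7}

Derivation:
Constraint 1 (Y < Z) on D(Y)={2,3,5,6,7} D(Z)={2,3,4,5,6,7}: Y {2,3,5,6,7}->{2,3,5,6}; Z {2,3,4,5,6,7}->{3,4,5,6,7}
Constraint 2 (Z != Y) on D(Z)={3,4,5,6,7} D(Y)={2,3,5,6}: no change
Constraint 3 (Y < X) on D(Y)={2,3,5,6} D(X)={3,5,6,7}: no change
So after all 3 constraints: D(Z) = {3,4,5,6,7}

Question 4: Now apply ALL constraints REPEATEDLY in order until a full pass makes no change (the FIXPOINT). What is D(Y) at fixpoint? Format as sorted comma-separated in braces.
pass 0 (initial): D(Y)={2,3,5,6,7}
pass 1: Y {2,3,5,6,7}->{2,3,5,6}; Z {2,3,4,5,6,7}->{3,4,5,6,7}
pass 2: no change
Fixpoint after 2 passes: D(Y) = {2,3,5,6}

Answer: {2,3,5,6}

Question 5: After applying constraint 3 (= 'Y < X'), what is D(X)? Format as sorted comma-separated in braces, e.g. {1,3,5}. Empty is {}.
Answer: {3,5,6,7}

Derivation:
Constraint 1 (Y < Z) on D(Y)={2,3,5,6,7} D(Z)={2,3,4,5,6,7}: Y {2,3,5,6,7}->{2,3,5,6}; Z {2,3,4,5,6,7}->{3,4,5,6,7}
Constraint 2 (Z != Y) on D(Z)={3,4,5,6,7} D(Y)={2,3,5,6}: no change
Constraint 3 (Y < X) on D(Y)={2,3,5,6} D(X)={3,5,6,7}: no change
So after constraint 3: D(X) = {3,5,6,7}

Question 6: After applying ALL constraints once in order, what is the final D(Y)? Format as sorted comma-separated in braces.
Answer: {2,3,5,6}

Derivation:
Constraint 1 (Y < Z) on D(Y)={2,3,5,6,7} D(Z)={2,3,4,5,6,7}: Y {2,3,5,6,7}->{2,3,5,6}; Z {2,3,4,5,6,7}->{3,4,5,6,7}
Constraint 2 (Z != Y) on D(Z)={3,4,5,6,7} D(Y)={2,3,5,6}: no change
Constraint 3 (Y < X) on D(Y)={2,3,5,6} D(X)={3,5,6,7}: no change
So after all 3 constraints: D(Y) = {2,3,5,6}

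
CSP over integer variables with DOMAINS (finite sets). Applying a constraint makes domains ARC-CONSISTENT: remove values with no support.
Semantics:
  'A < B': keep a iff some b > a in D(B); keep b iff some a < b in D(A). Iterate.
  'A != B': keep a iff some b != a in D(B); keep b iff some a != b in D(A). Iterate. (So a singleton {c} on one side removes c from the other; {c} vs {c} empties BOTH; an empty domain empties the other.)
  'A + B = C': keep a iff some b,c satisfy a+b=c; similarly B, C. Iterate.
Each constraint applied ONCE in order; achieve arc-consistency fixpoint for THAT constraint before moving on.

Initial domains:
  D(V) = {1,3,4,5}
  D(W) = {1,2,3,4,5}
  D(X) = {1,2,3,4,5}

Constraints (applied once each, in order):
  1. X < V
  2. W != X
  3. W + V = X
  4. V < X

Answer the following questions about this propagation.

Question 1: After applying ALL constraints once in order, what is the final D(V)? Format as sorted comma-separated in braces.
Answer: {3}

Derivation:
Constraint 1 (X < V) on D(X)={1,2,3,4,5} D(V)={1,3,4,5}: X {1,2,3,4,5}->{1,2,3,4}; V {1,3,4,5}->{3,4,5}
Constraint 2 (W != X) on D(W)={1,2,3,4,5} D(X)={1,2,3,4}: no change
Constraint 3 (W + V = X) on D(W)={1,2,3,4,5} D(V)={3,4,5} D(X)={1,2,3,4}: W {1,2,3,4,5}->{1}; V {3,4,5}->{3}; X {1,2,3,4}->{4}
Constraint 4 (V < X) on D(V)={3} D(X)={4}: no change
So after all 4 constraints: D(V) = {3}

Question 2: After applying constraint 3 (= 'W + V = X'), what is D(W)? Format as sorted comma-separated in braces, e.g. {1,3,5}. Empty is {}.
Constraint 1 (X < V) on D(X)={1,2,3,4,5} D(V)={1,3,4,5}: X {1,2,3,4,5}->{1,2,3,4}; V {1,3,4,5}->{3,4,5}
Constraint 2 (W != X) on D(W)={1,2,3,4,5} D(X)={1,2,3,4}: no change
Constraint 3 (W + V = X) on D(W)={1,2,3,4,5} D(V)={3,4,5} D(X)={1,2,3,4}: W {1,2,3,4,5}->{1}; V {3,4,5}->{3}; X {1,2,3,4}->{4}
So after constraint 3: D(W) = {1}

Answer: {1}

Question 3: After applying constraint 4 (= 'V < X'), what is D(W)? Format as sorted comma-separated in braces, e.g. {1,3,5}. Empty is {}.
Answer: {1}

Derivation:
Constraint 1 (X < V) on D(X)={1,2,3,4,5} D(V)={1,3,4,5}: X {1,2,3,4,5}->{1,2,3,4}; V {1,3,4,5}->{3,4,5}
Constraint 2 (W != X) on D(W)={1,2,3,4,5} D(X)={1,2,3,4}: no change
Constraint 3 (W + V = X) on D(W)={1,2,3,4,5} D(V)={3,4,5} D(X)={1,2,3,4}: W {1,2,3,4,5}->{1}; V {3,4,5}->{3}; X {1,2,3,4}->{4}
Constraint 4 (V < X) on D(V)={3} D(X)={4}: no change
So after constraint 4: D(W) = {1}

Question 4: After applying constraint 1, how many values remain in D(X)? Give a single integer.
Answer: 4

Derivation:
Constraint 1 (X < V) on D(X)={1,2,3,4,5} D(V)={1,3,4,5}: X {1,2,3,4,5}->{1,2,3,4}; V {1,3,4,5}->{3,4,5}
So after constraint 1: D(X)={1,2,3,4}, size = 4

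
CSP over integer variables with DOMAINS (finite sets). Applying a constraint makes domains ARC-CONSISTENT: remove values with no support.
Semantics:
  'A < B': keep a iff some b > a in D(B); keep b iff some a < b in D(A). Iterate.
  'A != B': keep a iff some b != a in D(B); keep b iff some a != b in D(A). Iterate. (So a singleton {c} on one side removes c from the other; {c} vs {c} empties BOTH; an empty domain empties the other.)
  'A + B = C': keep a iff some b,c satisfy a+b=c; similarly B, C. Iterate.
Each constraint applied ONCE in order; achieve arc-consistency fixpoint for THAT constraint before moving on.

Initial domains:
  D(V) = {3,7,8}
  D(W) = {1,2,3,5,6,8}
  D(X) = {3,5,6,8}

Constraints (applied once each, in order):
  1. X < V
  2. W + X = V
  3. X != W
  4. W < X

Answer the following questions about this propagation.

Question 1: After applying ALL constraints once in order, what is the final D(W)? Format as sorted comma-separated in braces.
Constraint 1 (X < V) on D(X)={3,5,6,8} D(V)={3,7,8}: X {3,5,6,8}->{3,5,6}; V {3,7,8}->{7,8}
Constraint 2 (W + X = V) on D(W)={1,2,3,5,6,8} D(X)={3,5,6} D(V)={7,8}: W {1,2,3,5,6,8}->{1,2,3,5}
Constraint 3 (X != W) on D(X)={3,5,6} D(W)={1,2,3,5}: no change
Constraint 4 (W < X) on D(W)={1,2,3,5} D(X)={3,5,6}: no change
So after all 4 constraints: D(W) = {1,2,3,5}

Answer: {1,2,3,5}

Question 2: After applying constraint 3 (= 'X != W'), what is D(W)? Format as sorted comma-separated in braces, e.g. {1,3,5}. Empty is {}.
Constraint 1 (X < V) on D(X)={3,5,6,8} D(V)={3,7,8}: X {3,5,6,8}->{3,5,6}; V {3,7,8}->{7,8}
Constraint 2 (W + X = V) on D(W)={1,2,3,5,6,8} D(X)={3,5,6} D(V)={7,8}: W {1,2,3,5,6,8}->{1,2,3,5}
Constraint 3 (X != W) on D(X)={3,5,6} D(W)={1,2,3,5}: no change
So after constraint 3: D(W) = {1,2,3,5}

Answer: {1,2,3,5}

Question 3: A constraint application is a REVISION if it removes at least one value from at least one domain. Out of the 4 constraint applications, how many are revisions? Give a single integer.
Answer: 2

Derivation:
Constraint 1 (X < V) on D(X)={3,5,6,8} D(V)={3,7,8}: X {3,5,6,8}->{3,5,6}; V {3,7,8}->{7,8} => REVISION
Constraint 2 (W + X = V) on D(W)={1,2,3,5,6,8} D(X)={3,5,6} D(V)={7,8}: W {1,2,3,5,6,8}->{1,2,3,5} => REVISION
Constraint 3 (X != W) on D(X)={3,5,6} D(W)={1,2,3,5}: no change => not a revision
Constraint 4 (W < X) on D(W)={1,2,3,5} D(X)={3,5,6}: no change => not a revision
Total revisions = 2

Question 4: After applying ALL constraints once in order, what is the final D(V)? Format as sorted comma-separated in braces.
Answer: {7,8}

Derivation:
Constraint 1 (X < V) on D(X)={3,5,6,8} D(V)={3,7,8}: X {3,5,6,8}->{3,5,6}; V {3,7,8}->{7,8}
Constraint 2 (W + X = V) on D(W)={1,2,3,5,6,8} D(X)={3,5,6} D(V)={7,8}: W {1,2,3,5,6,8}->{1,2,3,5}
Constraint 3 (X != W) on D(X)={3,5,6} D(W)={1,2,3,5}: no change
Constraint 4 (W < X) on D(W)={1,2,3,5} D(X)={3,5,6}: no change
So after all 4 constraints: D(V) = {7,8}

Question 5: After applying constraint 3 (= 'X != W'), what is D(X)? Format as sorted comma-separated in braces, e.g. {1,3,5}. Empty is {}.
Constraint 1 (X < V) on D(X)={3,5,6,8} D(V)={3,7,8}: X {3,5,6,8}->{3,5,6}; V {3,7,8}->{7,8}
Constraint 2 (W + X = V) on D(W)={1,2,3,5,6,8} D(X)={3,5,6} D(V)={7,8}: W {1,2,3,5,6,8}->{1,2,3,5}
Constraint 3 (X != W) on D(X)={3,5,6} D(W)={1,2,3,5}: no change
So after constraint 3: D(X) = {3,5,6}

Answer: {3,5,6}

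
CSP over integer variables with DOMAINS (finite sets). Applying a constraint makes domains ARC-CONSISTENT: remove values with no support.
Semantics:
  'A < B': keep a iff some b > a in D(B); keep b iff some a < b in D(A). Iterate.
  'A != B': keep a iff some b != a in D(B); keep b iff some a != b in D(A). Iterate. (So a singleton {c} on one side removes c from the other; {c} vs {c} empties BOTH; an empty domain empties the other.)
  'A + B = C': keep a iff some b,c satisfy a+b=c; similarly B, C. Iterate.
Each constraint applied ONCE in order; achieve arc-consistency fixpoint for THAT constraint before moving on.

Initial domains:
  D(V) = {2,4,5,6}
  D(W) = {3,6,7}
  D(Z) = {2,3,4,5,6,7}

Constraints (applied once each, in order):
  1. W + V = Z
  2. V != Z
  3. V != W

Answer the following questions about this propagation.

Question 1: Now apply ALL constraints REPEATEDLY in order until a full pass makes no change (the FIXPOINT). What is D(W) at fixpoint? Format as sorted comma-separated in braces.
Answer: {3}

Derivation:
pass 0 (initial): D(W)={3,6,7}
pass 1: V {2,4,5,6}->{2,4}; W {3,6,7}->{3}; Z {2,3,4,5,6,7}->{5,7}
pass 2: no change
Fixpoint after 2 passes: D(W) = {3}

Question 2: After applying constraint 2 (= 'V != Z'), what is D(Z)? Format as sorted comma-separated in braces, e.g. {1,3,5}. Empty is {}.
Constraint 1 (W + V = Z) on D(W)={3,6,7} D(V)={2,4,5,6} D(Z)={2,3,4,5,6,7}: W {3,6,7}->{3}; V {2,4,5,6}->{2,4}; Z {2,3,4,5,6,7}->{5,7}
Constraint 2 (V != Z) on D(V)={2,4} D(Z)={5,7}: no change
So after constraint 2: D(Z) = {5,7}

Answer: {5,7}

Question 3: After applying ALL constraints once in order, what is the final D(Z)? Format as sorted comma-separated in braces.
Constraint 1 (W + V = Z) on D(W)={3,6,7} D(V)={2,4,5,6} D(Z)={2,3,4,5,6,7}: W {3,6,7}->{3}; V {2,4,5,6}->{2,4}; Z {2,3,4,5,6,7}->{5,7}
Constraint 2 (V != Z) on D(V)={2,4} D(Z)={5,7}: no change
Constraint 3 (V != W) on D(V)={2,4} D(W)={3}: no change
So after all 3 constraints: D(Z) = {5,7}

Answer: {5,7}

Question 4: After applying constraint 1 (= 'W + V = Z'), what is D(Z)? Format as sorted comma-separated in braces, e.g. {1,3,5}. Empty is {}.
Answer: {5,7}

Derivation:
Constraint 1 (W + V = Z) on D(W)={3,6,7} D(V)={2,4,5,6} D(Z)={2,3,4,5,6,7}: W {3,6,7}->{3}; V {2,4,5,6}->{2,4}; Z {2,3,4,5,6,7}->{5,7}
So after constraint 1: D(Z) = {5,7}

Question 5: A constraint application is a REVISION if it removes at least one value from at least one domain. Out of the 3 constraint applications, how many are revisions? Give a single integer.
Constraint 1 (W + V = Z) on D(W)={3,6,7} D(V)={2,4,5,6} D(Z)={2,3,4,5,6,7}: W {3,6,7}->{3}; V {2,4,5,6}->{2,4}; Z {2,3,4,5,6,7}->{5,7} => REVISION
Constraint 2 (V != Z) on D(V)={2,4} D(Z)={5,7}: no change => not a revision
Constraint 3 (V != W) on D(V)={2,4} D(W)={3}: no change => not a revision
Total revisions = 1

Answer: 1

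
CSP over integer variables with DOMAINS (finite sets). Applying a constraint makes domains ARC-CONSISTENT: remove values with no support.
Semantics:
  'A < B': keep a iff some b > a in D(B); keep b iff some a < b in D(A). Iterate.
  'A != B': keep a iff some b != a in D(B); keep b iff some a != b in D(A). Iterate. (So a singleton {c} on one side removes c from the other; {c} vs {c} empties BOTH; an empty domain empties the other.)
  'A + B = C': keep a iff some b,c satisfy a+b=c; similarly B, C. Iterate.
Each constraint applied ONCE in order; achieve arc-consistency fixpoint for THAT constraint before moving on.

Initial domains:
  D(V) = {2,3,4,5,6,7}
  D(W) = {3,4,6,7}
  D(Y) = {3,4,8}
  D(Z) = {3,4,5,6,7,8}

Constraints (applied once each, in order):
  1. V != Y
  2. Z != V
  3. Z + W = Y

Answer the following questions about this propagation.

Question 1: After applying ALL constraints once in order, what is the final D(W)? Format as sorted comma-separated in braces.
Constraint 1 (V != Y) on D(V)={2,3,4,5,6,7} D(Y)={3,4,8}: no change
Constraint 2 (Z != V) on D(Z)={3,4,5,6,7,8} D(V)={2,3,4,5,6,7}: no change
Constraint 3 (Z + W = Y) on D(Z)={3,4,5,6,7,8} D(W)={3,4,6,7} D(Y)={3,4,8}: Z {3,4,5,6,7,8}->{4,5}; W {3,4,6,7}->{3,4}; Y {3,4,8}->{8}
So after all 3 constraints: D(W) = {3,4}

Answer: {3,4}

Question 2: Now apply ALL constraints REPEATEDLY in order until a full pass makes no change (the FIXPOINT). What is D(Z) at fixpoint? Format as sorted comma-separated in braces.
pass 0 (initial): D(Z)={3,4,5,6,7,8}
pass 1: W {3,4,6,7}->{3,4}; Y {3,4,8}->{8}; Z {3,4,5,6,7,8}->{4,5}
pass 2: no change
Fixpoint after 2 passes: D(Z) = {4,5}

Answer: {4,5}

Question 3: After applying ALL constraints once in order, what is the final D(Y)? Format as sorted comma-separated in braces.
Constraint 1 (V != Y) on D(V)={2,3,4,5,6,7} D(Y)={3,4,8}: no change
Constraint 2 (Z != V) on D(Z)={3,4,5,6,7,8} D(V)={2,3,4,5,6,7}: no change
Constraint 3 (Z + W = Y) on D(Z)={3,4,5,6,7,8} D(W)={3,4,6,7} D(Y)={3,4,8}: Z {3,4,5,6,7,8}->{4,5}; W {3,4,6,7}->{3,4}; Y {3,4,8}->{8}
So after all 3 constraints: D(Y) = {8}

Answer: {8}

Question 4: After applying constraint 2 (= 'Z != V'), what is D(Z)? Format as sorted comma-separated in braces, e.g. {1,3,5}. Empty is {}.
Answer: {3,4,5,6,7,8}

Derivation:
Constraint 1 (V != Y) on D(V)={2,3,4,5,6,7} D(Y)={3,4,8}: no change
Constraint 2 (Z != V) on D(Z)={3,4,5,6,7,8} D(V)={2,3,4,5,6,7}: no change
So after constraint 2: D(Z) = {3,4,5,6,7,8}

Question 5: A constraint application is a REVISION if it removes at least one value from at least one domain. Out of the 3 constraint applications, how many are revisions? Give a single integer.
Answer: 1

Derivation:
Constraint 1 (V != Y) on D(V)={2,3,4,5,6,7} D(Y)={3,4,8}: no change => not a revision
Constraint 2 (Z != V) on D(Z)={3,4,5,6,7,8} D(V)={2,3,4,5,6,7}: no change => not a revision
Constraint 3 (Z + W = Y) on D(Z)={3,4,5,6,7,8} D(W)={3,4,6,7} D(Y)={3,4,8}: Z {3,4,5,6,7,8}->{4,5}; W {3,4,6,7}->{3,4}; Y {3,4,8}->{8} => REVISION
Total revisions = 1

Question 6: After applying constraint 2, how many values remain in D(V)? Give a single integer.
Constraint 1 (V != Y) on D(V)={2,3,4,5,6,7} D(Y)={3,4,8}: no change
Constraint 2 (Z != V) on D(Z)={3,4,5,6,7,8} D(V)={2,3,4,5,6,7}: no change
So after constraint 2: D(V)={2,3,4,5,6,7}, size = 6

Answer: 6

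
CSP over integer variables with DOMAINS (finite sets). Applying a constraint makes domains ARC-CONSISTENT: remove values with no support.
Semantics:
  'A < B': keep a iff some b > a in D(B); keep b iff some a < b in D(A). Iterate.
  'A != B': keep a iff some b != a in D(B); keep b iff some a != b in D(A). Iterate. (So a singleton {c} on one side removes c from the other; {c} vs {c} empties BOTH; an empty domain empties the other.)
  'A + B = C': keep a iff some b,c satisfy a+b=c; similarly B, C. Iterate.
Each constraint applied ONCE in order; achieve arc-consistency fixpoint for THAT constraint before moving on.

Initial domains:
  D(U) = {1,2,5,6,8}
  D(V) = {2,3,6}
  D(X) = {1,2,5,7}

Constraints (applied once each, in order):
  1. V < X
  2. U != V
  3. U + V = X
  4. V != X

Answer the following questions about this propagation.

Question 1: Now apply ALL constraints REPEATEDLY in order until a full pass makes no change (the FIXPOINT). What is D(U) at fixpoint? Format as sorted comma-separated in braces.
Answer: {1,2,5}

Derivation:
pass 0 (initial): D(U)={1,2,5,6,8}
pass 1: U {1,2,5,6,8}->{1,2,5}; X {1,2,5,7}->{5,7}
pass 2: no change
Fixpoint after 2 passes: D(U) = {1,2,5}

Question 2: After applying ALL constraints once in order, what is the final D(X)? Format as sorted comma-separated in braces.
Constraint 1 (V < X) on D(V)={2,3,6} D(X)={1,2,5,7}: X {1,2,5,7}->{5,7}
Constraint 2 (U != V) on D(U)={1,2,5,6,8} D(V)={2,3,6}: no change
Constraint 3 (U + V = X) on D(U)={1,2,5,6,8} D(V)={2,3,6} D(X)={5,7}: U {1,2,5,6,8}->{1,2,5}
Constraint 4 (V != X) on D(V)={2,3,6} D(X)={5,7}: no change
So after all 4 constraints: D(X) = {5,7}

Answer: {5,7}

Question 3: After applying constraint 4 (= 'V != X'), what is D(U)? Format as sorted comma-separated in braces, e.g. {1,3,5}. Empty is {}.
Constraint 1 (V < X) on D(V)={2,3,6} D(X)={1,2,5,7}: X {1,2,5,7}->{5,7}
Constraint 2 (U != V) on D(U)={1,2,5,6,8} D(V)={2,3,6}: no change
Constraint 3 (U + V = X) on D(U)={1,2,5,6,8} D(V)={2,3,6} D(X)={5,7}: U {1,2,5,6,8}->{1,2,5}
Constraint 4 (V != X) on D(V)={2,3,6} D(X)={5,7}: no change
So after constraint 4: D(U) = {1,2,5}

Answer: {1,2,5}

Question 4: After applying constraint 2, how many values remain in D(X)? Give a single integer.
Constraint 1 (V < X) on D(V)={2,3,6} D(X)={1,2,5,7}: X {1,2,5,7}->{5,7}
Constraint 2 (U != V) on D(U)={1,2,5,6,8} D(V)={2,3,6}: no change
So after constraint 2: D(X)={5,7}, size = 2

Answer: 2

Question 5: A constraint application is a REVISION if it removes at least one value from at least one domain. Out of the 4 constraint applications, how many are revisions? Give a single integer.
Answer: 2

Derivation:
Constraint 1 (V < X) on D(V)={2,3,6} D(X)={1,2,5,7}: X {1,2,5,7}->{5,7} => REVISION
Constraint 2 (U != V) on D(U)={1,2,5,6,8} D(V)={2,3,6}: no change => not a revision
Constraint 3 (U + V = X) on D(U)={1,2,5,6,8} D(V)={2,3,6} D(X)={5,7}: U {1,2,5,6,8}->{1,2,5} => REVISION
Constraint 4 (V != X) on D(V)={2,3,6} D(X)={5,7}: no change => not a revision
Total revisions = 2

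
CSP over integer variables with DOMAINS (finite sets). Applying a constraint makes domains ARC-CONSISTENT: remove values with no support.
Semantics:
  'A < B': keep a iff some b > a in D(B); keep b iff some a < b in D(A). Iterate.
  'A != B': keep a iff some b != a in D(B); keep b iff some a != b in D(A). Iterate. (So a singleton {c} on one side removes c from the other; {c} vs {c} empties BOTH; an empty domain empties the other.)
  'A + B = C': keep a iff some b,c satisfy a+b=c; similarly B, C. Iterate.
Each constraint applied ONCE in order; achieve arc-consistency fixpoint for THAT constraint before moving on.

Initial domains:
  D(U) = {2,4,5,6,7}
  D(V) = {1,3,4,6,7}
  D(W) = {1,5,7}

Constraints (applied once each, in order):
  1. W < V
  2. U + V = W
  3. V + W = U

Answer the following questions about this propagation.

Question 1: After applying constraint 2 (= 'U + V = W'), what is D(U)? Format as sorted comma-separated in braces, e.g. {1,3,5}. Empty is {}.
Constraint 1 (W < V) on D(W)={1,5,7} D(V)={1,3,4,6,7}: W {1,5,7}->{1,5}; V {1,3,4,6,7}->{3,4,6,7}
Constraint 2 (U + V = W) on D(U)={2,4,5,6,7} D(V)={3,4,6,7} D(W)={1,5}: U {2,4,5,6,7}->{2}; V {3,4,6,7}->{3}; W {1,5}->{5}
So after constraint 2: D(U) = {2}

Answer: {2}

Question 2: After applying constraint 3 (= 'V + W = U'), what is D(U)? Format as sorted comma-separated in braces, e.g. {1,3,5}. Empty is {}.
Answer: {}

Derivation:
Constraint 1 (W < V) on D(W)={1,5,7} D(V)={1,3,4,6,7}: W {1,5,7}->{1,5}; V {1,3,4,6,7}->{3,4,6,7}
Constraint 2 (U + V = W) on D(U)={2,4,5,6,7} D(V)={3,4,6,7} D(W)={1,5}: U {2,4,5,6,7}->{2}; V {3,4,6,7}->{3}; W {1,5}->{5}
Constraint 3 (V + W = U) on D(V)={3} D(W)={5} D(U)={2}: V {3}->{}; W {5}->{}; U {2}->{}
So after constraint 3: D(U) = {}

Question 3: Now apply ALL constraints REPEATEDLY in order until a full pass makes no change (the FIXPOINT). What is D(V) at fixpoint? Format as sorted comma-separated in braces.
pass 0 (initial): D(V)={1,3,4,6,7}
pass 1: U {2,4,5,6,7}->{}; V {1,3,4,6,7}->{}; W {1,5,7}->{}
pass 2: no change
Fixpoint after 2 passes: D(V) = {}

Answer: {}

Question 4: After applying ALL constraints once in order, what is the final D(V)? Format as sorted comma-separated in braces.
Answer: {}

Derivation:
Constraint 1 (W < V) on D(W)={1,5,7} D(V)={1,3,4,6,7}: W {1,5,7}->{1,5}; V {1,3,4,6,7}->{3,4,6,7}
Constraint 2 (U + V = W) on D(U)={2,4,5,6,7} D(V)={3,4,6,7} D(W)={1,5}: U {2,4,5,6,7}->{2}; V {3,4,6,7}->{3}; W {1,5}->{5}
Constraint 3 (V + W = U) on D(V)={3} D(W)={5} D(U)={2}: V {3}->{}; W {5}->{}; U {2}->{}
So after all 3 constraints: D(V) = {}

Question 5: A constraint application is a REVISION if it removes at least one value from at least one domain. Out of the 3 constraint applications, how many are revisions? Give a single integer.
Constraint 1 (W < V) on D(W)={1,5,7} D(V)={1,3,4,6,7}: W {1,5,7}->{1,5}; V {1,3,4,6,7}->{3,4,6,7} => REVISION
Constraint 2 (U + V = W) on D(U)={2,4,5,6,7} D(V)={3,4,6,7} D(W)={1,5}: U {2,4,5,6,7}->{2}; V {3,4,6,7}->{3}; W {1,5}->{5} => REVISION
Constraint 3 (V + W = U) on D(V)={3} D(W)={5} D(U)={2}: V {3}->{}; W {5}->{}; U {2}->{} => REVISION
Total revisions = 3

Answer: 3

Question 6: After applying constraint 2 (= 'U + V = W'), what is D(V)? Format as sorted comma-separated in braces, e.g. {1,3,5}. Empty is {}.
Answer: {3}

Derivation:
Constraint 1 (W < V) on D(W)={1,5,7} D(V)={1,3,4,6,7}: W {1,5,7}->{1,5}; V {1,3,4,6,7}->{3,4,6,7}
Constraint 2 (U + V = W) on D(U)={2,4,5,6,7} D(V)={3,4,6,7} D(W)={1,5}: U {2,4,5,6,7}->{2}; V {3,4,6,7}->{3}; W {1,5}->{5}
So after constraint 2: D(V) = {3}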